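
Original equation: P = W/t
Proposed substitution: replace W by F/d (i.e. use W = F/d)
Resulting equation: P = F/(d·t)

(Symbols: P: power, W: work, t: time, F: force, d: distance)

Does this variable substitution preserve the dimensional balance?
No

[W] = [L^2 M T^-2] and [F/d] = [M T^-2]. These differ, so the substitution replaces a quantity by one of different dimensions and the result P = F/(d·t) has LHS [L^2 M T^-3] vs RHS [M T^-3] — inconsistent.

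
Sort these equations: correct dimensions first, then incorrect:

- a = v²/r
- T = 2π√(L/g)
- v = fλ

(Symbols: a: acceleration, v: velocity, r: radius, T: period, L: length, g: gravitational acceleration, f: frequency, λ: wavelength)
Dimensionally correct: a = v²/r, T = 2π√(L/g), v = fλ
Dimensionally incorrect: none
Ordered (correct first, then incorrect): a = v²/r, T = 2π√(L/g), v = fλ

- a = v²/r: LHS [L T^-2], RHS [L T^-2] → correct ✓
- T = 2π√(L/g): LHS [T], RHS [T] → correct ✓
- v = fλ: LHS [L T^-1], RHS [L T^-1] → correct ✓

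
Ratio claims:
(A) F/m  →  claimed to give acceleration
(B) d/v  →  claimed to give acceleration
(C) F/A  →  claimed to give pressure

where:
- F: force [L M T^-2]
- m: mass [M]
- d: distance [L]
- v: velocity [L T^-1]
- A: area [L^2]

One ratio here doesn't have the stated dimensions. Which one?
(B) d/v does not give acceleration

(A) F/m: [L T^-2] = acceleration [L T^-2] ✓
(B) d/v: [T] ≠ acceleration [L T^-2] ✗
(C) F/A: [L^-1 M T^-2] = pressure [L^-1 M T^-2] ✓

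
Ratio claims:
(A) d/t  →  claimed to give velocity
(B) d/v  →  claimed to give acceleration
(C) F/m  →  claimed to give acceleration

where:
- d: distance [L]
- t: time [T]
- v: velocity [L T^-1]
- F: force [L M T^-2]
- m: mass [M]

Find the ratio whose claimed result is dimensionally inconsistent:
(B) d/v does not give acceleration

(A) d/t: [L T^-1] = velocity [L T^-1] ✓
(B) d/v: [T] ≠ acceleration [L T^-2] ✗
(C) F/m: [L T^-2] = acceleration [L T^-2] ✓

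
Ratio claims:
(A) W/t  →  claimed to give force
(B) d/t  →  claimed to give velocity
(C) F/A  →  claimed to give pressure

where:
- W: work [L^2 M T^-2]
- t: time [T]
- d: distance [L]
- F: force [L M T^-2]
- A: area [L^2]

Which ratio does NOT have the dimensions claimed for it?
(A) W/t does not give force

(A) W/t: [L^2 M T^-3] ≠ force [L M T^-2] ✗
(B) d/t: [L T^-1] = velocity [L T^-1] ✓
(C) F/A: [L^-1 M T^-2] = pressure [L^-1 M T^-2] ✓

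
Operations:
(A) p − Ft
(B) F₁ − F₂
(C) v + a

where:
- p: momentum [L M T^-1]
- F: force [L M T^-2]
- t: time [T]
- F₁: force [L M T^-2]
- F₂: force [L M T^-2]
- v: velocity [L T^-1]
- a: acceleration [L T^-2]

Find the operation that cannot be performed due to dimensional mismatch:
(C) v + a

(A) p − Ft: p [L M T^-1] and Ft [L M T^-1] — same dimensions ✓
(B) F₁ − F₂: F₁ [L M T^-2] and F₂ [L M T^-2] — same dimensions ✓
(C) v + a: v [L T^-1] and a [L T^-2] — different dimensions cannot be added/subtracted ✗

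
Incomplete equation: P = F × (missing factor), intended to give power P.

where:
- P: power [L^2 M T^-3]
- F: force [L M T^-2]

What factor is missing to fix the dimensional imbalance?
v (velocity), dimensions [L T^-1]

P has dimensions [L^2 M T^-3] and F has dimensions [L M T^-2].
The missing factor must have dimensions [L^2 M T^-3] / [L M T^-2] = [L T^-1], i.e. velocity (v).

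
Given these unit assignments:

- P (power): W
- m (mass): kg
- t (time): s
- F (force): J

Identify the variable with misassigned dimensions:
F

The variable F (force) should have units N, not J.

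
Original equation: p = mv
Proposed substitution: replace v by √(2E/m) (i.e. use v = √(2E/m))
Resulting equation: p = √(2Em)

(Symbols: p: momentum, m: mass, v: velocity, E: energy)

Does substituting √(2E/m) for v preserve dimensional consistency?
Yes

[v] = [L T^-1] and [√(2E/m)] = [L T^-1]. These match, so the substitution replaces a quantity by one of the same dimensions and the result p = √(2Em) has LHS [L M T^-1] vs RHS [L M T^-1] — still consistent.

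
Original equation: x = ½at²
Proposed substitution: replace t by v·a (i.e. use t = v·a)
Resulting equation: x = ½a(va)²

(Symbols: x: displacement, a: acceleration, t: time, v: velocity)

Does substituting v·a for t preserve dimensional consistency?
No

[t] = [T] and [v·a] = [L^2 T^-3]. These differ, so the substitution replaces a quantity by one of different dimensions and the result x = ½a(va)² has LHS [L] vs RHS [L^5 T^-8] — inconsistent.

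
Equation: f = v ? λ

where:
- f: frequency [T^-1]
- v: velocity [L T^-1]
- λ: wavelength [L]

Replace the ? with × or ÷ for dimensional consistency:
division (÷): f = v ÷ λ

f [T^-1]; v [L T^-1]; λ [L].
v × λ → [L^2 T^-1] ✗
v ÷ λ → [T^-1] ✓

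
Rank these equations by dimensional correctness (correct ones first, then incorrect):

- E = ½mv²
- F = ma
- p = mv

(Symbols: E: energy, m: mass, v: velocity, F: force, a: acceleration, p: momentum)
Dimensionally correct: E = ½mv², F = ma, p = mv
Dimensionally incorrect: none
Ordered (correct first, then incorrect): E = ½mv², F = ma, p = mv

- E = ½mv²: LHS [L^2 M T^-2], RHS [L^2 M T^-2] → correct ✓
- F = ma: LHS [L M T^-2], RHS [L M T^-2] → correct ✓
- p = mv: LHS [L M T^-1], RHS [L M T^-1] → correct ✓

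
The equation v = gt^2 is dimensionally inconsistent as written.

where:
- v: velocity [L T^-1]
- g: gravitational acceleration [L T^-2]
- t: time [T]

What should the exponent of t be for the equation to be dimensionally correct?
The exponent of t should be 1: v = gt

The LHS v has dimensions [L T^-1]; t has dimensions [T].
As written, the RHS gt^2 (exponent 2 on t) has dimensions [L], which does not match.
With exponent 1, the RHS gt has dimensions [L T^-1], matching the LHS.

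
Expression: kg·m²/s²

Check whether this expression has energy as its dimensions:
Yes

The expression kg·m²/s² has dimensions [L^2 M T^-2], which is exactly energy [L^2 M T^-2].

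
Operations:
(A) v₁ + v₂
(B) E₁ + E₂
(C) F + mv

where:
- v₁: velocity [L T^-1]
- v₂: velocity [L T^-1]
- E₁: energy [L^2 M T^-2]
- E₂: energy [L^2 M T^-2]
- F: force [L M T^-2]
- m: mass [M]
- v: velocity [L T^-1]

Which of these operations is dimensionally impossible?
(C) F + mv

(A) v₁ + v₂: v₁ [L T^-1] and v₂ [L T^-1] — same dimensions ✓
(B) E₁ + E₂: E₁ [L^2 M T^-2] and E₂ [L^2 M T^-2] — same dimensions ✓
(C) F + mv: F [L M T^-2] and mv [L M T^-1] — different dimensions cannot be added/subtracted ✗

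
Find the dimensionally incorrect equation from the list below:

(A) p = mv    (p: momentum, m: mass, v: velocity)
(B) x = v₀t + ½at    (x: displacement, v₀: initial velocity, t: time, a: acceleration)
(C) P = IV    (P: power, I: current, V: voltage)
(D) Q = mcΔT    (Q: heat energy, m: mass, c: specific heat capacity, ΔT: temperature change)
(B) x = v₀t + ½at

The equation (B) x = v₀t + ½at is dimensionally incorrect.

LHS (x): [L]
RHS terms:
  - v₀t: [L] ✓
  - ½at: [L T^-1] ✗ (does not match LHS)

The dimensions do not match. The other three equations balance.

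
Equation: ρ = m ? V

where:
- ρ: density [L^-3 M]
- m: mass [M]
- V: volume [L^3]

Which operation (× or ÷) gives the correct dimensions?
division (÷): ρ = m ÷ V

ρ [L^-3 M]; m [M]; V [L^3].
m × V → [L^3 M] ✗
m ÷ V → [L^-3 M] ✓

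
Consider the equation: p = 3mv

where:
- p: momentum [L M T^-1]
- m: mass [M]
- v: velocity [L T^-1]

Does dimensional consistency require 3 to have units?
No

p has dimensions [L M T^-1] and mv already has dimensions [L M T^-1], so the equation balances without 3 contributing any dimensions. 3 is a pure (dimensionless) number; changing or removing it would not affect dimensional consistency.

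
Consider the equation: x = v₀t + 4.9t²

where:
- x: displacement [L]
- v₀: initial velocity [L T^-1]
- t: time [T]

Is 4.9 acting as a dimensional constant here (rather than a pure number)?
Yes

x has dimensions [L], while t² alone has dimensions [T^2]. For the equation to balance, the factor 4.9 must carry dimensions [L T^-2] — it is a dimensional constant (a numerical value of a physical quantity with its units suppressed), not a pure number.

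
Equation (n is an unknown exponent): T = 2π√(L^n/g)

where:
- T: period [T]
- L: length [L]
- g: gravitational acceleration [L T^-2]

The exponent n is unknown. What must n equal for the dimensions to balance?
n = 1

T has dimensions [T]; L has dimensions [L].
With n = 1: 2π√(L^1/g) has dimensions [T], matching the LHS ✓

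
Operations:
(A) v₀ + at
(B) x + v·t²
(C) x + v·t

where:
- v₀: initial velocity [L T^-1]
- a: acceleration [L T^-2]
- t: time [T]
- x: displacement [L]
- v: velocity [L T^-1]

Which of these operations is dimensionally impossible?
(B) x + v·t²

(A) v₀ + at: v₀ [L T^-1] and at [L T^-1] — same dimensions ✓
(B) x + v·t²: x [L] and v·t² [L T] — different dimensions cannot be added/subtracted ✗
(C) x + v·t: x [L] and v·t [L] — same dimensions ✓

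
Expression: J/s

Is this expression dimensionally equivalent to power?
Yes

The expression J/s has dimensions [L^2 M T^-3], which is exactly power [L^2 M T^-3].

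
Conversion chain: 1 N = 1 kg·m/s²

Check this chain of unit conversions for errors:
The chain is correct (no errors).

Correct: Newton is defined as kg·m/s²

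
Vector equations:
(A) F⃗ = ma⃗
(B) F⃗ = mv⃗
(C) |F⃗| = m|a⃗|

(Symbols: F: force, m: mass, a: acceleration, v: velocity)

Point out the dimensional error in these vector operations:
(B) F⃗ = mv⃗

(A) F⃗ = ma⃗: LHS [L M T^-2], RHS [L M T^-2] ✓ — Force and acceleration are vectors, mass is a scalar
(B) F⃗ = mv⃗: LHS [L M T^-2], RHS [L M T^-1] ✗ — mass times velocity is momentum, not force; should be ma⃗
(C) |F⃗| = m|a⃗|: LHS [L M T^-2], RHS [L M T^-2] ✓ — magnitudes of vectors are scalars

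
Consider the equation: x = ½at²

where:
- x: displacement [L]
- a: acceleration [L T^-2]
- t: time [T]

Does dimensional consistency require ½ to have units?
No

x has dimensions [L] and at² already has dimensions [L], so the equation balances without ½ contributing any dimensions. ½ is a pure (dimensionless) number; changing or removing it would not affect dimensional consistency.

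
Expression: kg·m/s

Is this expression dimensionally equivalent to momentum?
Yes

The expression kg·m/s has dimensions [L M T^-1], which is exactly momentum [L M T^-1].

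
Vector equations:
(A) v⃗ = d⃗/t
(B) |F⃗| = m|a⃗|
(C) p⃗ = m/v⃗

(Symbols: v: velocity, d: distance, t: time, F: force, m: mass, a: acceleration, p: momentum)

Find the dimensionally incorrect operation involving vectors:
(C) p⃗ = m/v⃗

(A) v⃗ = d⃗/t: LHS [L T^-1], RHS [L T^-1] ✓ — displacement (vector) divided by time (scalar)
(B) |F⃗| = m|a⃗|: LHS [L M T^-2], RHS [L M T^-2] ✓ — magnitudes of vectors are scalars
(C) p⃗ = m/v⃗: LHS [L M T^-1], RHS [L^-1 M T] ✗ — momentum is mass times velocity; should be mv⃗ (and division by a vector is undefined)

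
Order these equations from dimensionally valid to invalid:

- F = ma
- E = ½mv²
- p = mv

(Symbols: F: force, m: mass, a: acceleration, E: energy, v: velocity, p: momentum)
Dimensionally correct: F = ma, E = ½mv², p = mv
Dimensionally incorrect: none
Ordered (correct first, then incorrect): F = ma, E = ½mv², p = mv

- F = ma: LHS [L M T^-2], RHS [L M T^-2] → correct ✓
- E = ½mv²: LHS [L^2 M T^-2], RHS [L^2 M T^-2] → correct ✓
- p = mv: LHS [L M T^-1], RHS [L M T^-1] → correct ✓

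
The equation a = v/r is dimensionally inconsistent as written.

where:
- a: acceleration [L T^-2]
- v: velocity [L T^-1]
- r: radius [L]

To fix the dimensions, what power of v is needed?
The exponent of v should be 2: a = v^2/r

The LHS a has dimensions [L T^-2]; v has dimensions [L T^-1].
As written, the RHS v/r (exponent 1 on v) has dimensions [T^-1], which does not match.
With exponent 2, the RHS v^2/r has dimensions [L T^-2], matching the LHS.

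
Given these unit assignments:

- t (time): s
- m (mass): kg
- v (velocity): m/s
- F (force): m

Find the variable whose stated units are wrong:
F

The variable F (force) should have units N, not m.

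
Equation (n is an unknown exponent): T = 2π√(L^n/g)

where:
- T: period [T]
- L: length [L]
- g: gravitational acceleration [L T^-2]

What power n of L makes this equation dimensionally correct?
n = 1

T has dimensions [T]; L has dimensions [L].
With n = 1: 2π√(L^1/g) has dimensions [T], matching the LHS ✓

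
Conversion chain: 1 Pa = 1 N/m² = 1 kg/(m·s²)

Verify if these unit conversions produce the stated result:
The chain is correct (no errors).

Correct: Pascal is Newton per square meter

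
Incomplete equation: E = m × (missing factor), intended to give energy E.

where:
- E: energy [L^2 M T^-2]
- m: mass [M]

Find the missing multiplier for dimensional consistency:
v² (velocity squared), dimensions [L^2 T^-2]

E has dimensions [L^2 M T^-2] and m has dimensions [M].
The missing factor must have dimensions [L^2 M T^-2] / [M] = [L^2 T^-2], i.e. velocity squared (v²).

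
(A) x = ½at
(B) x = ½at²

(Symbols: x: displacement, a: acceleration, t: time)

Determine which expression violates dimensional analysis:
(A)

(A) x = ½at: LHS [L], RHS [L T^-1] ✗
(B) x = ½at²: LHS [L], RHS [L] ✓

Expression (A) x = ½at is dimensionally incorrect.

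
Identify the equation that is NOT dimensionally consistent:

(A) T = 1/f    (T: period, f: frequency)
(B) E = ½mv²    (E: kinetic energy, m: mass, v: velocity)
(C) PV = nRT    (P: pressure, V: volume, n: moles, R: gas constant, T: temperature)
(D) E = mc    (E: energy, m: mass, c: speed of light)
(D) E = mc

The equation (D) E = mc is dimensionally incorrect.

LHS (E): [L^2 M T^-2]
RHS (mc): [L M T^-1] ✗

The dimensions do not match. The other three equations balance.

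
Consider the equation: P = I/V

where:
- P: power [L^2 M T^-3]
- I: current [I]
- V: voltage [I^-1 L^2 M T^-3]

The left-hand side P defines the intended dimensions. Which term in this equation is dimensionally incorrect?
The right-hand side term I/V

P has dimensions [L^2 M T^-3], but I/V has dimensions [I^2 L^-2 M^-1 T^3], so the term I/V is dimensionally wrong for P.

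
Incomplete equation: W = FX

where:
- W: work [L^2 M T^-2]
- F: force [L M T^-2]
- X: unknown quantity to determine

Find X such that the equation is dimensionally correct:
X = d (distance), dimensions [L]

W has dimensions [L^2 M T^-2]; the rest of the RHS (F) has dimensions [L M T^-2].
So X must have dimensions [L] — X = d (distance).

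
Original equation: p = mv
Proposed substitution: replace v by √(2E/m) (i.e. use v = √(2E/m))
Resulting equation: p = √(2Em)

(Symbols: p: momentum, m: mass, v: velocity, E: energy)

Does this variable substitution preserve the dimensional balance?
Yes

[v] = [L T^-1] and [√(2E/m)] = [L T^-1]. These match, so the substitution replaces a quantity by one of the same dimensions and the result p = √(2Em) has LHS [L M T^-1] vs RHS [L M T^-1] — still consistent.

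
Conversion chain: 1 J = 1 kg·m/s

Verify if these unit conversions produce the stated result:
The chain is incorrect (it contains an error).

Incorrect: Joule is kg·m²/s², not kg·m/s (that is momentum)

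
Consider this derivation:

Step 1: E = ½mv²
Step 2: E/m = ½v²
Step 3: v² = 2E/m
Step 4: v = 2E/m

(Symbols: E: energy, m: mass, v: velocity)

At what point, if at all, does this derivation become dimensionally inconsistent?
Step 4

Step 1: E = ½mv² → LHS [L^2 M T^-2], RHS [L^2 M T^-2] ✓
Step 2: E/m = ½v² → LHS [L^2 T^-2], RHS [L^2 T^-2] ✓
Step 3: v² = 2E/m → LHS [L^2 T^-2], RHS [L^2 T^-2] ✓
Step 4: v = 2E/m → LHS [L T^-1], RHS [L^2 T^-2] ✗

The first dimensional inconsistency appears in step 4: v = 2E/m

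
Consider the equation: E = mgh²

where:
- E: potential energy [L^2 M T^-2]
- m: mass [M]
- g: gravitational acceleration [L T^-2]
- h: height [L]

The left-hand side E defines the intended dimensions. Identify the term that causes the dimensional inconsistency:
The right-hand side term mgh²

E has dimensions [L^2 M T^-2], but mgh² has dimensions [L^3 M T^-2], so the term mgh² is dimensionally wrong for E.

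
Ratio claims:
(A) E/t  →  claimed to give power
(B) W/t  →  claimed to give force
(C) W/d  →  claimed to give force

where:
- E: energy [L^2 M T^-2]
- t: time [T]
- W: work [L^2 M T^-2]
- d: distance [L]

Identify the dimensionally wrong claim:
(B) W/t does not give force

(A) E/t: [L^2 M T^-3] = power [L^2 M T^-3] ✓
(B) W/t: [L^2 M T^-3] ≠ force [L M T^-2] ✗
(C) W/d: [L M T^-2] = force [L M T^-2] ✓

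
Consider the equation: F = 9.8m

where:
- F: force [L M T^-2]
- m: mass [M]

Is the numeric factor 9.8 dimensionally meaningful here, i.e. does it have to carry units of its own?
Yes

F has dimensions [L M T^-2], while m alone has dimensions [M]. For the equation to balance, the factor 9.8 must carry dimensions [L T^-2] — it is a dimensional constant (a numerical value of a physical quantity with its units suppressed), not a pure number.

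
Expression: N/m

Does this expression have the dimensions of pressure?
No

The expression N/m has dimensions [M T^-2], but pressure has dimensions [L^-1 M T^-2].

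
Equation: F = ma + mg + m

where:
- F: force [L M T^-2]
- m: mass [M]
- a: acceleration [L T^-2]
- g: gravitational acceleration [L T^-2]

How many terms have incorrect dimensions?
1

LHS F: [L M T^-2]
- ma: [L M T^-2] ✓
- mg: [L M T^-2] ✓
- m: [M] ✗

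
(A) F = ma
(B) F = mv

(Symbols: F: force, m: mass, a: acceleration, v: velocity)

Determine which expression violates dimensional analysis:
(B)

(A) F = ma: LHS [L M T^-2], RHS [L M T^-2] ✓
(B) F = mv: LHS [L M T^-2], RHS [L M T^-1] ✗

Expression (B) F = mv is dimensionally incorrect.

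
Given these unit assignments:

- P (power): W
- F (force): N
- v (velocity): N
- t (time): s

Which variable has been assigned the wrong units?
v

The variable v (velocity) should have units m/s, not N.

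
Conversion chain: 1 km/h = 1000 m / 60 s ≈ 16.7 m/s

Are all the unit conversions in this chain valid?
The chain is incorrect (it contains an error).

Incorrect: 1 h = 3600 s, not 60 s (1 km/h ≈ 0.278 m/s)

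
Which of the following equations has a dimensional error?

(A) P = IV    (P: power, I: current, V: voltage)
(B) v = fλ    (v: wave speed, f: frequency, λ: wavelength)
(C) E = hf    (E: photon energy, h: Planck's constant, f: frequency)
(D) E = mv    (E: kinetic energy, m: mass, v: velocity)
(D) E = mv

The equation (D) E = mv is dimensionally incorrect.

LHS (E): [L^2 M T^-2]
RHS (mv): [L M T^-1] ✗

The dimensions do not match. The other three equations balance.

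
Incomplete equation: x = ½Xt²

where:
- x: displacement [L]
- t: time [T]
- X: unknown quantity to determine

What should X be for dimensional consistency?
X = a (acceleration), dimensions [L T^-2]

x has dimensions [L]; the rest of the RHS (½ t²) has dimensions [T^2].
So X must have dimensions [L T^-2] — X = a (acceleration).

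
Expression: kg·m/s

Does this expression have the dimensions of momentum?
Yes

The expression kg·m/s has dimensions [L M T^-1], which is exactly momentum [L M T^-1].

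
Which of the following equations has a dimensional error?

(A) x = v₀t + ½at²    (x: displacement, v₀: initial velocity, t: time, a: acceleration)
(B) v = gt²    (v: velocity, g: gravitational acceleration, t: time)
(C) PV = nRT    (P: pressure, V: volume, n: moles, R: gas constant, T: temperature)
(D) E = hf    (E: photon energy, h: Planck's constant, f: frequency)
(B) v = gt²

The equation (B) v = gt² is dimensionally incorrect.

LHS (v): [L T^-1]
RHS (gt²): [L] ✗

The dimensions do not match. The other three equations balance.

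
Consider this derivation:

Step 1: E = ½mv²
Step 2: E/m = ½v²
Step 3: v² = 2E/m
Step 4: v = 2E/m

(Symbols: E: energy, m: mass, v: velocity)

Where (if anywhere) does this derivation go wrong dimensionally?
Step 4

Step 1: E = ½mv² → LHS [L^2 M T^-2], RHS [L^2 M T^-2] ✓
Step 2: E/m = ½v² → LHS [L^2 T^-2], RHS [L^2 T^-2] ✓
Step 3: v² = 2E/m → LHS [L^2 T^-2], RHS [L^2 T^-2] ✓
Step 4: v = 2E/m → LHS [L T^-1], RHS [L^2 T^-2] ✗

The first dimensional inconsistency appears in step 4: v = 2E/m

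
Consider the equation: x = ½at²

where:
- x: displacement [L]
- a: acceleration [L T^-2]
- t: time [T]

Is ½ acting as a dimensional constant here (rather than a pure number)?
No

x has dimensions [L] and at² already has dimensions [L], so the equation balances without ½ contributing any dimensions. ½ is a pure (dimensionless) number; changing or removing it would not affect dimensional consistency.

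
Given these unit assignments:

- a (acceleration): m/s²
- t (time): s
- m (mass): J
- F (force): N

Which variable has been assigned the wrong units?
m

The variable m (mass) should have units kg, not J.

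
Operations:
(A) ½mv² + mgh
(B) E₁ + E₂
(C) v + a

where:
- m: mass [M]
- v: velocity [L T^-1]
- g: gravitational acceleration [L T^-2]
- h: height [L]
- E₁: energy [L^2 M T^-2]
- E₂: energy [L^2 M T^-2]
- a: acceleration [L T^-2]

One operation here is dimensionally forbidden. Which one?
(C) v + a

(A) ½mv² + mgh: ½mv² [L^2 M T^-2] and mgh [L^2 M T^-2] — same dimensions ✓
(B) E₁ + E₂: E₁ [L^2 M T^-2] and E₂ [L^2 M T^-2] — same dimensions ✓
(C) v + a: v [L T^-1] and a [L T^-2] — different dimensions cannot be added/subtracted ✗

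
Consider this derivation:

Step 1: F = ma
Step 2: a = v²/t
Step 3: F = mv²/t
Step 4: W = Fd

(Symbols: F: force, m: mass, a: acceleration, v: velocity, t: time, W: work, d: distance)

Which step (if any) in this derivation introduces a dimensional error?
Step 2

Step 1: F = ma → LHS [L M T^-2], RHS [L M T^-2] ✓
Step 2: a = v²/t → LHS [L T^-2], RHS [L^2 T^-3] ✗

The first dimensional inconsistency appears in step 2: a = v²/t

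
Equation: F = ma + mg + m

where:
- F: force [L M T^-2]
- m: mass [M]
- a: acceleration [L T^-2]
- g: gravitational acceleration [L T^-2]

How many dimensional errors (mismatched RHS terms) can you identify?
1

LHS F: [L M T^-2]
- ma: [L M T^-2] ✓
- mg: [L M T^-2] ✓
- m: [M] ✗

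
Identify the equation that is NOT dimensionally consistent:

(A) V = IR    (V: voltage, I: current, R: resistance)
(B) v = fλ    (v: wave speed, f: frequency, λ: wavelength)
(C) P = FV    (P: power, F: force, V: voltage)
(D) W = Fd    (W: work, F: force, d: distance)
(C) P = FV

The equation (C) P = FV is dimensionally incorrect.

LHS (P): [L^2 M T^-3]
RHS (FV): [I^-1 L^3 M^2 T^-5] ✗

The dimensions do not match. The other three equations balance.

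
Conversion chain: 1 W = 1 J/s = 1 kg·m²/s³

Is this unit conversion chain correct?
The chain is correct (no errors).

Correct: Watt is Joule per second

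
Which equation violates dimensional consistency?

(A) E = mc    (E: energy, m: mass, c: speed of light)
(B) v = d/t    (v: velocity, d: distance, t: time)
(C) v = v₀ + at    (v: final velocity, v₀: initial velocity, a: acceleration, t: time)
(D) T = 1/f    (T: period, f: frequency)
(A) E = mc

The equation (A) E = mc is dimensionally incorrect.

LHS (E): [L^2 M T^-2]
RHS (mc): [L M T^-1] ✗

The dimensions do not match. The other three equations balance.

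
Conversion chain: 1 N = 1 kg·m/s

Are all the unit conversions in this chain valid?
The chain is incorrect (it contains an error).

Incorrect: Newton is kg·m/s², not kg·m/s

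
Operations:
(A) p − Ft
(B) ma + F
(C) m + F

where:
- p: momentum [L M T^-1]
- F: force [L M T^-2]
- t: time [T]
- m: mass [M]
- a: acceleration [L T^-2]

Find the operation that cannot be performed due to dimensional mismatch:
(C) m + F

(A) p − Ft: p [L M T^-1] and Ft [L M T^-1] — same dimensions ✓
(B) ma + F: ma [L M T^-2] and F [L M T^-2] — same dimensions ✓
(C) m + F: m [M] and F [L M T^-2] — different dimensions cannot be added/subtracted ✗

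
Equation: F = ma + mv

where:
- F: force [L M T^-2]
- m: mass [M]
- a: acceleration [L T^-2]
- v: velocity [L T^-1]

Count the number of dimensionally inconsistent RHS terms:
1

LHS F: [L M T^-2]
- ma: [L M T^-2] ✓
- mv: [L M T^-1] ✗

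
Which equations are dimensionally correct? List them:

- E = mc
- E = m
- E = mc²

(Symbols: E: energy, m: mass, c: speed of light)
Dimensionally correct: E = mc²
Dimensionally incorrect: E = mc, E = m
Ordered (correct first, then incorrect): E = mc², E = mc, E = m

- E = mc: LHS [L^2 M T^-2], RHS [L M T^-1] → incorrect ✗
- E = m: LHS [L^2 M T^-2], RHS [M] → incorrect ✗
- E = mc²: LHS [L^2 M T^-2], RHS [L^2 M T^-2] → correct ✓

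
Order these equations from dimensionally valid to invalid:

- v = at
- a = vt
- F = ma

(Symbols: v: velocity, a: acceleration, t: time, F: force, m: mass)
Dimensionally correct: v = at, F = ma
Dimensionally incorrect: a = vt
Ordered (correct first, then incorrect): v = at, F = ma, a = vt

- v = at: LHS [L T^-1], RHS [L T^-1] → correct ✓
- a = vt: LHS [L T^-2], RHS [L] → incorrect ✗
- F = ma: LHS [L M T^-2], RHS [L M T^-2] → correct ✓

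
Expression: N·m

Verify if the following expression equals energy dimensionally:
Yes

The expression N·m has dimensions [L^2 M T^-2], which is exactly energy [L^2 M T^-2].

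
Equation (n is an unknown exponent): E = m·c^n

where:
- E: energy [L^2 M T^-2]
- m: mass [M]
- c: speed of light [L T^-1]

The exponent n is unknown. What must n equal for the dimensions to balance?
n = 2

E has dimensions [L^2 M T^-2]; c has dimensions [L T^-1].
The rest of the RHS has dimensions [M], so c^n must supply [L^2 T^-2].
With n = 2: m·c^2 has dimensions [L^2 M T^-2], matching the LHS ✓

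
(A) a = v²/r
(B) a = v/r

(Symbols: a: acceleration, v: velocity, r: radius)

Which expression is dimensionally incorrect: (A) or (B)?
(B)

(A) a = v²/r: LHS [L T^-2], RHS [L T^-2] ✓
(B) a = v/r: LHS [L T^-2], RHS [T^-1] ✗

Expression (B) a = v/r is dimensionally incorrect.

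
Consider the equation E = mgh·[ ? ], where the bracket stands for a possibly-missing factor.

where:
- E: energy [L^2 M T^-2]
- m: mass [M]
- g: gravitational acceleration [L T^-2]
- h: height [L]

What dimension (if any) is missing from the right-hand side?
Nothing is missing — the bracketed factor must be dimensionless.

E has dimensions [L^2 M T^-2] and mgh already has dimensions [L^2 M T^-2], so E = mgh is dimensionally complete.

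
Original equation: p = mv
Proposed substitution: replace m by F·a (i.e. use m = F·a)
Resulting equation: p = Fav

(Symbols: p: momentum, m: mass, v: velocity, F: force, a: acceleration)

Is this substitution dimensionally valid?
No

[m] = [M] and [F·a] = [L^2 M T^-4]. These differ, so the substitution replaces a quantity by one of different dimensions and the result p = Fav has LHS [L M T^-1] vs RHS [L^3 M T^-5] — inconsistent.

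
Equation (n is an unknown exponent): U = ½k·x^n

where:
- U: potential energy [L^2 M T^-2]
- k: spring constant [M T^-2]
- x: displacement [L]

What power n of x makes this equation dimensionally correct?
n = 2

U has dimensions [L^2 M T^-2]; x has dimensions [L].
The rest of the RHS has dimensions [M T^-2], so x^n must supply [L^2].
With n = 2: ½k·x^2 has dimensions [L^2 M T^-2], matching the LHS ✓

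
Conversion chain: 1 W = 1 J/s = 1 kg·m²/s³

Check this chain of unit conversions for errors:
The chain is correct (no errors).

Correct: Watt is Joule per second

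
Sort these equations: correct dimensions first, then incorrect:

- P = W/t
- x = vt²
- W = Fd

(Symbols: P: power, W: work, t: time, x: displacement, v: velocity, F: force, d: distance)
Dimensionally correct: P = W/t, W = Fd
Dimensionally incorrect: x = vt²
Ordered (correct first, then incorrect): P = W/t, W = Fd, x = vt²

- P = W/t: LHS [L^2 M T^-3], RHS [L^2 M T^-3] → correct ✓
- x = vt²: LHS [L], RHS [L T] → incorrect ✗
- W = Fd: LHS [L^2 M T^-2], RHS [L^2 M T^-2] → correct ✓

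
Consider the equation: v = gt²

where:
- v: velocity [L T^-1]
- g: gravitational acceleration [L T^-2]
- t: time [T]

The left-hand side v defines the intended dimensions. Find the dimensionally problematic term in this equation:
The right-hand side term gt²

v has dimensions [L T^-1], but gt² has dimensions [L], so the term gt² is dimensionally wrong for v.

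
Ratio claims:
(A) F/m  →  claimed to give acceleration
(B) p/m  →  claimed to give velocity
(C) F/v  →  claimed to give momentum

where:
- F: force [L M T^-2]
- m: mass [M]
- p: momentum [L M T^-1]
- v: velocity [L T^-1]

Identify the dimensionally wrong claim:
(C) F/v does not give momentum

(A) F/m: [L T^-2] = acceleration [L T^-2] ✓
(B) p/m: [L T^-1] = velocity [L T^-1] ✓
(C) F/v: [M T^-1] ≠ momentum [L M T^-1] ✗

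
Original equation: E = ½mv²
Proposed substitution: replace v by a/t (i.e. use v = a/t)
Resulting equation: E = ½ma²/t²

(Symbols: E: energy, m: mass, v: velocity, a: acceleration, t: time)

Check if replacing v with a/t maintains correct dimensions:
No

[v] = [L T^-1] and [a/t] = [L T^-3]. These differ, so the substitution replaces a quantity by one of different dimensions and the result E = ½ma²/t² has LHS [L^2 M T^-2] vs RHS [L^2 M T^-6] — inconsistent.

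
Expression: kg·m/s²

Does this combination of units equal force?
Yes

The expression kg·m/s² has dimensions [L M T^-2], which is exactly force [L M T^-2].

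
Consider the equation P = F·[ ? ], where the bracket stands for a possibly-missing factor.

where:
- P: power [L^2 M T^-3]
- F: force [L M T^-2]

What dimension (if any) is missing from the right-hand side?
[L T^-1] — velocity (e.g. v)

P has dimensions [L^2 M T^-3]; F has dimensions [L M T^-2].
The bracketed factor must supply [L^2 M T^-3] / [L M T^-2] = [L T^-1].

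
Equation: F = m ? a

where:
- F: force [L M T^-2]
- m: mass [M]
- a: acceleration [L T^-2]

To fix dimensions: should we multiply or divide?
multiplication (×): F = m × a

F [L M T^-2]; m [M]; a [L T^-2].
m × a → [L M T^-2] ✓
m ÷ a → [L^-1 M T^2] ✗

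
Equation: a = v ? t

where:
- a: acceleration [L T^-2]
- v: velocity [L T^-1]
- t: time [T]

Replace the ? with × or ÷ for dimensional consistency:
division (÷): a = v ÷ t

a [L T^-2]; v [L T^-1]; t [T].
v × t → [L] ✗
v ÷ t → [L T^-2] ✓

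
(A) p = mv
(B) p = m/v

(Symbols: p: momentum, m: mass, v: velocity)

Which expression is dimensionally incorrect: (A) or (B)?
(B)

(A) p = mv: LHS [L M T^-1], RHS [L M T^-1] ✓
(B) p = m/v: LHS [L M T^-1], RHS [L^-1 M T] ✗

Expression (B) p = m/v is dimensionally incorrect.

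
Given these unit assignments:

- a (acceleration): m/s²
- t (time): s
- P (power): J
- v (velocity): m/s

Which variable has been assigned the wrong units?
P

The variable P (power) should have units W, not J.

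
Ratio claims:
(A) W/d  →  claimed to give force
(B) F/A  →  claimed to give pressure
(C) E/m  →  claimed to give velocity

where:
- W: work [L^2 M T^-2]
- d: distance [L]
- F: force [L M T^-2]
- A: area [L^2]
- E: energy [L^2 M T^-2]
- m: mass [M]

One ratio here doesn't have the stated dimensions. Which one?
(C) E/m does not give velocity

(A) W/d: [L M T^-2] = force [L M T^-2] ✓
(B) F/A: [L^-1 M T^-2] = pressure [L^-1 M T^-2] ✓
(C) E/m: [L^2 T^-2] ≠ velocity [L T^-1] ✗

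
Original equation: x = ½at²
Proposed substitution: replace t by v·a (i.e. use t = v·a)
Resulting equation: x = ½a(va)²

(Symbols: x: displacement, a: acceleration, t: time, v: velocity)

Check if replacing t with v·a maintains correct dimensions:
No

[t] = [T] and [v·a] = [L^2 T^-3]. These differ, so the substitution replaces a quantity by one of different dimensions and the result x = ½a(va)² has LHS [L] vs RHS [L^5 T^-8] — inconsistent.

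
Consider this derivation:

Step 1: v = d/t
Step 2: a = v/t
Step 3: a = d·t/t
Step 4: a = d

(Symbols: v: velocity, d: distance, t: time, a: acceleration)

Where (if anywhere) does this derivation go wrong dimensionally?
Step 3

Step 1: v = d/t → LHS [L T^-1], RHS [L T^-1] ✓
Step 2: a = v/t → LHS [L T^-2], RHS [L T^-2] ✓
Step 3: a = d·t/t → LHS [L T^-2], RHS [L] ✗

The first dimensional inconsistency appears in step 3: a = d·t/t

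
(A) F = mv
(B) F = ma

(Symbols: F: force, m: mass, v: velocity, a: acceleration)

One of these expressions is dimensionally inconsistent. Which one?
(A)

(A) F = mv: LHS [L M T^-2], RHS [L M T^-1] ✗
(B) F = ma: LHS [L M T^-2], RHS [L M T^-2] ✓

Expression (A) F = mv is dimensionally incorrect.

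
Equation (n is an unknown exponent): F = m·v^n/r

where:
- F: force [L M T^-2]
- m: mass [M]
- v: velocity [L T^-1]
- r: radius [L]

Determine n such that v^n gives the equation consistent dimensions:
n = 2

F has dimensions [L M T^-2]; v has dimensions [L T^-1].
The rest of the RHS has dimensions [L^-1 M], so v^n must supply [L^2 T^-2].
With n = 2: m·v^2/r has dimensions [L M T^-2], matching the LHS ✓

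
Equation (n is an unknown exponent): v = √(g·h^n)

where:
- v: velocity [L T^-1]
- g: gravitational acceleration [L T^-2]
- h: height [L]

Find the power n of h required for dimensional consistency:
n = 1

v has dimensions [L T^-1]; h has dimensions [L].
With n = 1: √(g·h^1) has dimensions [L T^-1], matching the LHS ✓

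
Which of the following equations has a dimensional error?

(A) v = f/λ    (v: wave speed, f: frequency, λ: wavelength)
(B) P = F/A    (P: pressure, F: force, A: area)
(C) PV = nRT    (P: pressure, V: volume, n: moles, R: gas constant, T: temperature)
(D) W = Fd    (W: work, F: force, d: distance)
(A) v = f/λ

The equation (A) v = f/λ is dimensionally incorrect.

LHS (v): [L T^-1]
RHS (f/λ): [L^-1 T^-1] ✗

The dimensions do not match. The other three equations balance.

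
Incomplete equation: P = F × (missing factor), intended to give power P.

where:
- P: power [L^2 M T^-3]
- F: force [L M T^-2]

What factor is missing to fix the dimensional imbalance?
v (velocity), dimensions [L T^-1]

P has dimensions [L^2 M T^-3] and F has dimensions [L M T^-2].
The missing factor must have dimensions [L^2 M T^-3] / [L M T^-2] = [L T^-1], i.e. velocity (v).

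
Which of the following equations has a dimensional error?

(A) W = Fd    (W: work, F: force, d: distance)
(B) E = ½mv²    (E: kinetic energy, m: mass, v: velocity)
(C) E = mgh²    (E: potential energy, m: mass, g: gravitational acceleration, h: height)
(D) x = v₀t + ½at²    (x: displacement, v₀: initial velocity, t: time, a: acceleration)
(C) E = mgh²

The equation (C) E = mgh² is dimensionally incorrect.

LHS (E): [L^2 M T^-2]
RHS (mgh²): [L^3 M T^-2] ✗

The dimensions do not match. The other three equations balance.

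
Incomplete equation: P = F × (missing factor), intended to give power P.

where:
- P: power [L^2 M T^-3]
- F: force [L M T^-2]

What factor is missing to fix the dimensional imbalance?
v (velocity), dimensions [L T^-1]

P has dimensions [L^2 M T^-3] and F has dimensions [L M T^-2].
The missing factor must have dimensions [L^2 M T^-3] / [L M T^-2] = [L T^-1], i.e. velocity (v).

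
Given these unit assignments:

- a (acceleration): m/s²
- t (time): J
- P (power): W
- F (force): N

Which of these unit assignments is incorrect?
t

The variable t (time) should have units s, not J.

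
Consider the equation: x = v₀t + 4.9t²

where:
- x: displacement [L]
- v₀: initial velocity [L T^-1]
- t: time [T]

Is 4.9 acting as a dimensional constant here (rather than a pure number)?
Yes

x has dimensions [L], while t² alone has dimensions [T^2]. For the equation to balance, the factor 4.9 must carry dimensions [L T^-2] — it is a dimensional constant (a numerical value of a physical quantity with its units suppressed), not a pure number.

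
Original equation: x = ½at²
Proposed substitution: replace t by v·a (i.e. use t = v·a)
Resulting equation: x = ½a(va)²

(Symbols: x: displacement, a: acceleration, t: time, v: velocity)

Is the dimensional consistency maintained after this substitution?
No

[t] = [T] and [v·a] = [L^2 T^-3]. These differ, so the substitution replaces a quantity by one of different dimensions and the result x = ½a(va)² has LHS [L] vs RHS [L^5 T^-8] — inconsistent.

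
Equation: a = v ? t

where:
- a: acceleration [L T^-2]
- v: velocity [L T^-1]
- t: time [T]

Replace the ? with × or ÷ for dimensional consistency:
division (÷): a = v ÷ t

a [L T^-2]; v [L T^-1]; t [T].
v × t → [L] ✗
v ÷ t → [L T^-2] ✓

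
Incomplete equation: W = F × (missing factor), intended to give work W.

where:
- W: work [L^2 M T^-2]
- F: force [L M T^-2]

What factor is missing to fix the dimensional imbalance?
d (distance), dimensions [L]

W has dimensions [L^2 M T^-2] and F has dimensions [L M T^-2].
The missing factor must have dimensions [L^2 M T^-2] / [L M T^-2] = [L], i.e. distance (d).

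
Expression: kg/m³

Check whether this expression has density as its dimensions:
Yes

The expression kg/m³ has dimensions [L^-3 M], which is exactly density [L^-3 M].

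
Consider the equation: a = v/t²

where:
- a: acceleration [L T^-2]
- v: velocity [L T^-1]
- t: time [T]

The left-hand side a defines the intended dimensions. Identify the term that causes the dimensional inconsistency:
The right-hand side term v/t²

a has dimensions [L T^-2], but v/t² has dimensions [L T^-3], so the term v/t² is dimensionally wrong for a.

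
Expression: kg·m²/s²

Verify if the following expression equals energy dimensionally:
Yes

The expression kg·m²/s² has dimensions [L^2 M T^-2], which is exactly energy [L^2 M T^-2].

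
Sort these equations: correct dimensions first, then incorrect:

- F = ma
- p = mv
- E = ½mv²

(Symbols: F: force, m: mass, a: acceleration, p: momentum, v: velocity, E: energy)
Dimensionally correct: F = ma, p = mv, E = ½mv²
Dimensionally incorrect: none
Ordered (correct first, then incorrect): F = ma, p = mv, E = ½mv²

- F = ma: LHS [L M T^-2], RHS [L M T^-2] → correct ✓
- p = mv: LHS [L M T^-1], RHS [L M T^-1] → correct ✓
- E = ½mv²: LHS [L^2 M T^-2], RHS [L^2 M T^-2] → correct ✓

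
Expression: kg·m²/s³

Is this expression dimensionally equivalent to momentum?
No

The expression kg·m²/s³ has dimensions [L^2 M T^-3], but momentum has dimensions [L M T^-1].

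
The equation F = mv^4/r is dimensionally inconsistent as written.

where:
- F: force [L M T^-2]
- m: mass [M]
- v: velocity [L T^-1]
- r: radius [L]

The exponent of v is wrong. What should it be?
The exponent of v should be 2: F = mv^2/r

The LHS F has dimensions [L M T^-2]; v has dimensions [L T^-1].
As written, the RHS mv^4/r (exponent 4 on v) has dimensions [L^3 M T^-4], which does not match.
With exponent 2, the RHS mv^2/r has dimensions [L M T^-2], matching the LHS.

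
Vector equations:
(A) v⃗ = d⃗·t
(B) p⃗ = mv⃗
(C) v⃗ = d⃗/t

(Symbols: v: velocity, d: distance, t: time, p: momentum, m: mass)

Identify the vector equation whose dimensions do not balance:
(A) v⃗ = d⃗·t

(A) v⃗ = d⃗·t: LHS [L T^-1], RHS [L T] ✗ — velocity is displacement per time; should be d⃗/t
(B) p⃗ = mv⃗: LHS [L M T^-1], RHS [L M T^-1] ✓ — mass (scalar) times velocity (vector)
(C) v⃗ = d⃗/t: LHS [L T^-1], RHS [L T^-1] ✓ — displacement (vector) divided by time (scalar)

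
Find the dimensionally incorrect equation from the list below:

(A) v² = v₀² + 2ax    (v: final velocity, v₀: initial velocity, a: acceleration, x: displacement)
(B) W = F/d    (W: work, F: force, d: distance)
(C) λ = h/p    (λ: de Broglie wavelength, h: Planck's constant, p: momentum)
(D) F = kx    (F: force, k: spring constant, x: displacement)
(B) W = F/d

The equation (B) W = F/d is dimensionally incorrect.

LHS (W): [L^2 M T^-2]
RHS (F/d): [M T^-2] ✗

The dimensions do not match. The other three equations balance.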